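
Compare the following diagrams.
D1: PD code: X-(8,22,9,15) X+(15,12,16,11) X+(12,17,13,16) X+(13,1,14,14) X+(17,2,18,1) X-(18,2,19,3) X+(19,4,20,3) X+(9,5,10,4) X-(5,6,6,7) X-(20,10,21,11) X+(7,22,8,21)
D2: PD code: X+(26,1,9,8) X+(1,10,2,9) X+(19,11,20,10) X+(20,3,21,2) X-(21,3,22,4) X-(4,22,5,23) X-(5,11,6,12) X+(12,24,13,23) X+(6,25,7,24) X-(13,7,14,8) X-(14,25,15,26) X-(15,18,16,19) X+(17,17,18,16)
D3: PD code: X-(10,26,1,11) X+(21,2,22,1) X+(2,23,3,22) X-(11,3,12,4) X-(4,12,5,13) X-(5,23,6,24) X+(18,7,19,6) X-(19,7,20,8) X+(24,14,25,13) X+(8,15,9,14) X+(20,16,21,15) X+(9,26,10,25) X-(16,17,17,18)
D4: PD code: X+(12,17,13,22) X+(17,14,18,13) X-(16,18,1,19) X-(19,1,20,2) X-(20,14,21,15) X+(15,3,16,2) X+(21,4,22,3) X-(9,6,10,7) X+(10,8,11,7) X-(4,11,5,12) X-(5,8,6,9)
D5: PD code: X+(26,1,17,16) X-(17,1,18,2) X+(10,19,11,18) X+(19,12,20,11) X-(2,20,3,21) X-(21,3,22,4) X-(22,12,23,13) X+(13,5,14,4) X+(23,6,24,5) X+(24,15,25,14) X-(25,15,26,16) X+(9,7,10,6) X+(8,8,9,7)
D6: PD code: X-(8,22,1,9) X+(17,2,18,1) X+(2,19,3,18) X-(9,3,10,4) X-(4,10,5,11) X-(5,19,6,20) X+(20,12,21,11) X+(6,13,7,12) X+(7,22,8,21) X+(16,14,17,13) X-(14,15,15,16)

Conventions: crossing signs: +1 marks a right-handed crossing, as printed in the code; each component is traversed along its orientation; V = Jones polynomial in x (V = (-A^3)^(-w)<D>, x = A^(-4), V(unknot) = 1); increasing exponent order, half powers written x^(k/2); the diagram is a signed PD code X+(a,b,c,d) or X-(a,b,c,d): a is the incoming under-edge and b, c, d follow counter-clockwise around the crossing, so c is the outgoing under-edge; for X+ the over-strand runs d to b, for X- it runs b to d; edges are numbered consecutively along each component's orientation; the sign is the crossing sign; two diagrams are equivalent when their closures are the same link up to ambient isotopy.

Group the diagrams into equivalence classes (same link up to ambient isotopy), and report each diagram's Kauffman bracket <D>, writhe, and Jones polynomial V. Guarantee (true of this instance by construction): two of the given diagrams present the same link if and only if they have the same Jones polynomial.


classes: {D1} | {D2, D3, D4, D5, D6}
V(D1) = -x^(1/2) - x^(5/2)  [11 crossings, <D> = A^-1 + A^7, w = +3]
V(D2) = -x^(-3/2) + x^(-1/2) - 2x^(1/2) + x^(3/2) - 2x^(5/2) + x^(7/2)  [13 crossings, <D> = -A^-11 + 2A^-7 - A^-3 + 2A - A^5 + A^9, w = +1]
V(D3) = -x^(-3/2) + x^(-1/2) - 2x^(1/2) + x^(3/2) - 2x^(5/2) + x^(7/2)  [13 crossings, <D> = -A^-11 + 2A^-7 - A^-3 + 2A - A^5 + A^9, w = +1]
V(D4) = -x^(-3/2) + x^(-1/2) - 2x^(1/2) + x^(3/2) - 2x^(5/2) + x^(7/2)  (w -1, c 11, <D> = -A^-17 + 2A^-13 - A^-9 + 2A^-5 - A^-1 + A^3)
V(D5) = -x^(-3/2) + x^(-1/2) - 2x^(1/2) + x^(3/2) - 2x^(5/2) + x^(7/2)  [13 crossings, <D> = -A^-5 + 2A^-1 - A^3 + 2A^7 - A^11 + A^15, w = +3]
D6 (bracket -A^-11 + 2A^-7 - A^-3 + 2A - A^5 + A^9; 11 crossings at w = +1): V = -x^(-3/2) + x^(-1/2) - 2x^(1/2) + x^(3/2) - 2x^(5/2) + x^(7/2)
note: V(x) takes 2 values over 6 diagrams, fixing the grouping


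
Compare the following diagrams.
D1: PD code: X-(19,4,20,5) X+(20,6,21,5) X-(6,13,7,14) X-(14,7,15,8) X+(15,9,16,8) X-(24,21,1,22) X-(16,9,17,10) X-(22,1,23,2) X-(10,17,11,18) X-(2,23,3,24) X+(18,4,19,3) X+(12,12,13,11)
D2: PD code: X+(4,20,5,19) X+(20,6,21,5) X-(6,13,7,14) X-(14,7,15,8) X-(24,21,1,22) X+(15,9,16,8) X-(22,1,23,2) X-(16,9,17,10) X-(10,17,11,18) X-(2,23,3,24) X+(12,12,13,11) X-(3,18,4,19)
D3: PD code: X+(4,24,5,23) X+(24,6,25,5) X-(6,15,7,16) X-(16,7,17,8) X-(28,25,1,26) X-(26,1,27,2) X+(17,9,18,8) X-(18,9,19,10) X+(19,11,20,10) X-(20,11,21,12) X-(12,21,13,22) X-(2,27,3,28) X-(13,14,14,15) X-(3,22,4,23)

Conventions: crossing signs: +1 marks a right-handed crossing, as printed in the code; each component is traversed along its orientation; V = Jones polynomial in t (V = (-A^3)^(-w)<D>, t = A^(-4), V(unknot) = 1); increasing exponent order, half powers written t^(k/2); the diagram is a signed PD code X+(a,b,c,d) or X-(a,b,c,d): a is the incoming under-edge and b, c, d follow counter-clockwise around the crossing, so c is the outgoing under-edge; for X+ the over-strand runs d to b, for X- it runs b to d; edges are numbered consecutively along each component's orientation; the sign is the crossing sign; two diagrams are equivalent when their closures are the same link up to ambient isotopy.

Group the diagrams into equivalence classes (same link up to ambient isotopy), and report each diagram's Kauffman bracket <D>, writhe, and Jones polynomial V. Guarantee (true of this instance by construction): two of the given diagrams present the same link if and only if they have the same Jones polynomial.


equivalence classes: {D1, D2, D3}
D1 (bracket A^-4 + 2A^4 - 2A^8 + A^12 - 2A^16 + A^20; 12 crossings at w = -4): V = t^-8 - 2t^-7 + t^-6 - 2t^-5 + 2t^-4 + t^-2
V(D2) = t^-8 - 2t^-7 + t^-6 - 2t^-5 + 2t^-4 + t^-2  [12 crossings, <D> = A^-4 + 2A^4 - 2A^8 + A^12 - 2A^16 + A^20, w = -4]
V(D3) = t^-8 - 2t^-7 + t^-6 - 2t^-5 + 2t^-4 + t^-2  [14 crossings, <D> = A^-10 + 2A^-2 - 2A^2 + A^6 - 2A^10 + A^14, w = -6]
key observation: one V(t) for all 3 diagrams — one class (guaranteed)


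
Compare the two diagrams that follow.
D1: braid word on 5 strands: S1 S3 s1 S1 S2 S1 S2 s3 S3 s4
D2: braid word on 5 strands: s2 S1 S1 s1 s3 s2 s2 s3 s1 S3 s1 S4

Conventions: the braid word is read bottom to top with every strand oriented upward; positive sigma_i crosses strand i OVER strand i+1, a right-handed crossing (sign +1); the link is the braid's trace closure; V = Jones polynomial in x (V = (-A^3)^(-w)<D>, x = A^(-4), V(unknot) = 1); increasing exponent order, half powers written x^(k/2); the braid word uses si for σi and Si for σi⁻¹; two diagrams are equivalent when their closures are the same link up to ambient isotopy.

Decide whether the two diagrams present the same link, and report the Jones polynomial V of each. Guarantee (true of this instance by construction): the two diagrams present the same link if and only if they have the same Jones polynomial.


equivalent: no
V(D1) = -x^-4 + x^-3 + x^-1  (w -4, c 10, <D> = A^-8 + 1 - A^4)
V(D2) = x - x^2 + 2x^3 - x^4 + x^5 - x^6  (w +4, c 12, <D> = -A^-12 + A^-8 - A^-4 + 2 - A^4 + A^8)
why: V(x) takes 2 values over 2 diagrams, fixing the grouping


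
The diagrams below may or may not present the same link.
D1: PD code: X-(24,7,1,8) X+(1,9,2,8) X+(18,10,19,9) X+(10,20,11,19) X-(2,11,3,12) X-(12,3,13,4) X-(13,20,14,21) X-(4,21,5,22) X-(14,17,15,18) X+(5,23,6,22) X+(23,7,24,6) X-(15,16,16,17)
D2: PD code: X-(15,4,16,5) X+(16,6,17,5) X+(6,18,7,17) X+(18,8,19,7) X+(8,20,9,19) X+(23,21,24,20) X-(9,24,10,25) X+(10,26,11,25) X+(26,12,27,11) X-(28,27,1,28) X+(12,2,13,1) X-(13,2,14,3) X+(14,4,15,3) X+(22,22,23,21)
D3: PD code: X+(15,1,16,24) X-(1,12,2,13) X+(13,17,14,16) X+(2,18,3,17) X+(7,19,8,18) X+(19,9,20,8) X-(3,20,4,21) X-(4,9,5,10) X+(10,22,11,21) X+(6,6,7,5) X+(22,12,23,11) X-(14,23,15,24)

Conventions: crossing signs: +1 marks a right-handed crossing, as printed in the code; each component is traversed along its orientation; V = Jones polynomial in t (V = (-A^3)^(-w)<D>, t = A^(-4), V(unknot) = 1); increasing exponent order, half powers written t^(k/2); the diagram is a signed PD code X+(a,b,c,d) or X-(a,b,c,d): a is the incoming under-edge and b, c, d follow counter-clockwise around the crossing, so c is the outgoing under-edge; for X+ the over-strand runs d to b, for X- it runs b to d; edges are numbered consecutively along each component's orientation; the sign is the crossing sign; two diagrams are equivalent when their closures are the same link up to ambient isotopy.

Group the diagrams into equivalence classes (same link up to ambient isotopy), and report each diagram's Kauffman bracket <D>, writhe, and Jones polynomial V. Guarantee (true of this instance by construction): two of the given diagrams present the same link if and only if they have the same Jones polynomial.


grouping into links: {D1} | {D2} | {D3}
V(D1) = t^-2 - t^-1 + 1 - t + t^2  (w -2, c 12, <D> = A^-14 - A^-10 + A^-6 - A^-2 + A^2)
D2 (bracket -A^-10 + A^-6 - A^-2 + A^2 + A^10; 14 crossings at w = +6): V = t^2 + t^4 - t^5 + t^6 - t^7
V(D3) = t + t^3 - t^4  (w +4, c 12, <D> = -A^-4 + 1 + A^8)
key observation: comparing 3 Jones polynomials yields 3 groups


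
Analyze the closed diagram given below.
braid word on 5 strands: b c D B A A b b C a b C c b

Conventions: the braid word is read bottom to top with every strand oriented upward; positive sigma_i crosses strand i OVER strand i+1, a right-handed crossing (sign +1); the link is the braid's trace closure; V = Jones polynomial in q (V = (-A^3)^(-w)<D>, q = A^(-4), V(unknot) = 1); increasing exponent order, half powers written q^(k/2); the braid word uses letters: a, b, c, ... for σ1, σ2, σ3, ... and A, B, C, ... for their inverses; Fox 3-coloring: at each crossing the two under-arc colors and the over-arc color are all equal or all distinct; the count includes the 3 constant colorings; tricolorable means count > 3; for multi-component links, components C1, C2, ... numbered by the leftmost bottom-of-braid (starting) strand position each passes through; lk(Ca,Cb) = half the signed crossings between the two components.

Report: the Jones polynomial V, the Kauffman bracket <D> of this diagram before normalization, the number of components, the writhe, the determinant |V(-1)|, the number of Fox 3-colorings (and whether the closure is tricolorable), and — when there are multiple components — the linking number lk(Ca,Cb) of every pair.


V = q^-1 - 1 + 2q - 3q^2 + 3q^3 - 2q^4 + 2q^5 - q^6
<D> = -A^-18 + 2A^-14 - 2A^-10 + 3A^-6 - 3A^-2 + 2A^2 - A^6 + A^10 (w = +2)
1 component over 14 crossings, w = +2
9 Fox colorings among 3^14, |V(-1)| = 15: tricolorable
why: the span of V is 7, forcing >= 7 crossings in any diagram


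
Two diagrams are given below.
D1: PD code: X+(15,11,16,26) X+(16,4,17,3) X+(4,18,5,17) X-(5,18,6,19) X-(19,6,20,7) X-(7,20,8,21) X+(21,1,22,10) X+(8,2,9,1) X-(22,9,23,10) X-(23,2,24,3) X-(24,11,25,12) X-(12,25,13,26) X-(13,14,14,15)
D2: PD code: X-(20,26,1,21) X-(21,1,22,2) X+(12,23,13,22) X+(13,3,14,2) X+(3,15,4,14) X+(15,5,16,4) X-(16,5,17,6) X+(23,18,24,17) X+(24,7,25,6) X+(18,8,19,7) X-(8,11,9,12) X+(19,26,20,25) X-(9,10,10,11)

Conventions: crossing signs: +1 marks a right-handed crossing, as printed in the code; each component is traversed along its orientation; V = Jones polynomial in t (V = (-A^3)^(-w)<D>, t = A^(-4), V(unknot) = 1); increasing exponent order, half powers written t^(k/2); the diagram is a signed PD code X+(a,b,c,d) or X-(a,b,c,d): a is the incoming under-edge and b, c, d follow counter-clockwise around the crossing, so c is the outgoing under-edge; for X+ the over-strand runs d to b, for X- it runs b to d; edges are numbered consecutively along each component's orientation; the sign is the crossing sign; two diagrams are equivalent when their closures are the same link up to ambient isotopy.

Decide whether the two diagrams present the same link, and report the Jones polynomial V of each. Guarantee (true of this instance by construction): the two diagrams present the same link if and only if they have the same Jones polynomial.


same link: no
V(D1) = -t^(-5/2) - t^(-1/2)  [13 crossings, <D> = A^-7 + A, w = -3]
D2 (bracket -A^-17 + A^-13 - A^-9 + 2A^-5 + A^3; 13 crossings at w = +3): V = -t^(3/2) - 2t^(7/2) + t^(9/2) - t^(11/2) + t^(13/2)
note: comparing 2 Jones polynomials yields 2 groups


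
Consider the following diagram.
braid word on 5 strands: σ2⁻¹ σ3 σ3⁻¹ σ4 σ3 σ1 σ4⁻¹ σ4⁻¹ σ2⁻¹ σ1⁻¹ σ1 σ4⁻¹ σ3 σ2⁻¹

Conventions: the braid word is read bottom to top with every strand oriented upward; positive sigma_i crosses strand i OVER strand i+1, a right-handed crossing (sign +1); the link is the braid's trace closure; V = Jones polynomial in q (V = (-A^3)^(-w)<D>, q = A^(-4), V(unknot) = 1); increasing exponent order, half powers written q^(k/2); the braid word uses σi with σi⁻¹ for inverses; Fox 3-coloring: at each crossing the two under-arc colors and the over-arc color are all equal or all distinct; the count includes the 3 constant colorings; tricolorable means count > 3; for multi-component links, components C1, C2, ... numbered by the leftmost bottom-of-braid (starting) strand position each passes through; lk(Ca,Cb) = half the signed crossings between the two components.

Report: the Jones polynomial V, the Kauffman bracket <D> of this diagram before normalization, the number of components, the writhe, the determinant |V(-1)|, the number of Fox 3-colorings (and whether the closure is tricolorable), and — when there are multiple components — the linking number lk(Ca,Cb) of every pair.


V = -q^-6 + q^-5 - q^-4 + 2q^-3 - q^-2 + q^-1
<D> = A^-2 - A^2 + 2A^6 - A^10 + A^14 - A^18 (w = -2)
1 component over 14 crossings, w = -2
3 Fox colorings among 3^14, |V(-1)| = 7: not tricolorable
why: V spans 5 powers of q: at least 5 crossings in any diagram


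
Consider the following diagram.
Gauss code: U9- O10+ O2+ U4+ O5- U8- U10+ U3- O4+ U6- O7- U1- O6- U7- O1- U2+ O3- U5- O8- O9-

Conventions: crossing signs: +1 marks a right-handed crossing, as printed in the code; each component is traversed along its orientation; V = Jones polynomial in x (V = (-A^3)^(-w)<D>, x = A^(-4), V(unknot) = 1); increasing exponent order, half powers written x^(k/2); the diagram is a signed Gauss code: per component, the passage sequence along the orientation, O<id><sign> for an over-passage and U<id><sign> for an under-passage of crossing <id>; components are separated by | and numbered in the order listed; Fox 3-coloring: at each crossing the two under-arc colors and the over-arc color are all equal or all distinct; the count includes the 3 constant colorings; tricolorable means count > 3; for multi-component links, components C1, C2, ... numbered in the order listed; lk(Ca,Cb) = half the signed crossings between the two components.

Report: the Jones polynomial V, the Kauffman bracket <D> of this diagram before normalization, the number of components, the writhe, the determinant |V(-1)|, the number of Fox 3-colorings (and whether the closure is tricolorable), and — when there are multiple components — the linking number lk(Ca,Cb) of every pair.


Jones polynomial: V(x) = -x^-6 + 2x^-5 - 2x^-4 + 3x^-3 - 3x^-2 + 2x^-1 - 1 + x
<D> = A^-16 - A^-12 + 2A^-8 - 3A^-4 + 3 - 2A^4 + 2A^8 - A^12; writhe -4
components 1, writhe -4 (10 crossings)
3-colorings: 9 of 3^10, det 15 — tricolorable
note: |V(-1)| = 15: so tricolorable, since 3 divides 15


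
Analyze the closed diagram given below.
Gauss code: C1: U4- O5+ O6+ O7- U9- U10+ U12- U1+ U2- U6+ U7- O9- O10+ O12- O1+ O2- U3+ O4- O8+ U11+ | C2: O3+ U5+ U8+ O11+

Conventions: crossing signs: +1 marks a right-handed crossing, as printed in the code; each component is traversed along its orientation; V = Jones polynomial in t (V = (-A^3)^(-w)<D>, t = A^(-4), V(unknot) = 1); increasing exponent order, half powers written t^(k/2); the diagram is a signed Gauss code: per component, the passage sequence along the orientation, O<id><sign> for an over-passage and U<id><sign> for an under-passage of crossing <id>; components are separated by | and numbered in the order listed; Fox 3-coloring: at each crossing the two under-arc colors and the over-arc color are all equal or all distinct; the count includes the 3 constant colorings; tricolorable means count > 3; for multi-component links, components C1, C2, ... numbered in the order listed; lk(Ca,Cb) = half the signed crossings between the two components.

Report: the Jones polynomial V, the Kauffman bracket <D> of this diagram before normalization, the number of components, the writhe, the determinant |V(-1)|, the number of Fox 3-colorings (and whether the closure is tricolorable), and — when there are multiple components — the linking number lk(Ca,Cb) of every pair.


Jones polynomial: V(t) = -t^(1/2) + t^(3/2) - t^(5/2) - t^(9/2)
<D> = -A^-12 - A^-4 + 1 - A^4; writhe +2
components 2, writhe +2 (12 crossings)
linking number lk(C1,C2) = +2
3-colorings: 3 of 3^12, det 4 — not tricolorable
note: the 1 component pair carries total linking +2


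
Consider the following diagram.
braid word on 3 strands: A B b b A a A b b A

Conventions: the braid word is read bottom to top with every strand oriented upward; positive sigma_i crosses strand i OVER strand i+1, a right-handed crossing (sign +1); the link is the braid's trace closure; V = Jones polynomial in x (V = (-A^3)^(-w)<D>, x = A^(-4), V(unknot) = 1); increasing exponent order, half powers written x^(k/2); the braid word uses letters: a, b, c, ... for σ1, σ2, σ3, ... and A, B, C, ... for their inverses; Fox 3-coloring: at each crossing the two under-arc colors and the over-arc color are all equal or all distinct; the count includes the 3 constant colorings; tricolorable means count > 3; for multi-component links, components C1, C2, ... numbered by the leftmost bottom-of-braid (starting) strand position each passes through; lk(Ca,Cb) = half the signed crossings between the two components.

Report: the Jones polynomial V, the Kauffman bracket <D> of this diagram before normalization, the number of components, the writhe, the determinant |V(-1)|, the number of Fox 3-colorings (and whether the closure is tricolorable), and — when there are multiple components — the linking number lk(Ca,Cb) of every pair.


V(x) = -x^-3 + 2x^-2 - 2x^-1 + 3 - 2x + 2x^2 - x^3
bracket: -A^-12 + 2A^-8 - 2A^-4 + 3 - 2A^4 + 2A^8 - A^12, w = 0
1 component, writhe 0, over 10 crossings
det 13, colorings 3 of 3^10 — not tricolorable
observation: palindromic: swapping x for 1/x fixes V


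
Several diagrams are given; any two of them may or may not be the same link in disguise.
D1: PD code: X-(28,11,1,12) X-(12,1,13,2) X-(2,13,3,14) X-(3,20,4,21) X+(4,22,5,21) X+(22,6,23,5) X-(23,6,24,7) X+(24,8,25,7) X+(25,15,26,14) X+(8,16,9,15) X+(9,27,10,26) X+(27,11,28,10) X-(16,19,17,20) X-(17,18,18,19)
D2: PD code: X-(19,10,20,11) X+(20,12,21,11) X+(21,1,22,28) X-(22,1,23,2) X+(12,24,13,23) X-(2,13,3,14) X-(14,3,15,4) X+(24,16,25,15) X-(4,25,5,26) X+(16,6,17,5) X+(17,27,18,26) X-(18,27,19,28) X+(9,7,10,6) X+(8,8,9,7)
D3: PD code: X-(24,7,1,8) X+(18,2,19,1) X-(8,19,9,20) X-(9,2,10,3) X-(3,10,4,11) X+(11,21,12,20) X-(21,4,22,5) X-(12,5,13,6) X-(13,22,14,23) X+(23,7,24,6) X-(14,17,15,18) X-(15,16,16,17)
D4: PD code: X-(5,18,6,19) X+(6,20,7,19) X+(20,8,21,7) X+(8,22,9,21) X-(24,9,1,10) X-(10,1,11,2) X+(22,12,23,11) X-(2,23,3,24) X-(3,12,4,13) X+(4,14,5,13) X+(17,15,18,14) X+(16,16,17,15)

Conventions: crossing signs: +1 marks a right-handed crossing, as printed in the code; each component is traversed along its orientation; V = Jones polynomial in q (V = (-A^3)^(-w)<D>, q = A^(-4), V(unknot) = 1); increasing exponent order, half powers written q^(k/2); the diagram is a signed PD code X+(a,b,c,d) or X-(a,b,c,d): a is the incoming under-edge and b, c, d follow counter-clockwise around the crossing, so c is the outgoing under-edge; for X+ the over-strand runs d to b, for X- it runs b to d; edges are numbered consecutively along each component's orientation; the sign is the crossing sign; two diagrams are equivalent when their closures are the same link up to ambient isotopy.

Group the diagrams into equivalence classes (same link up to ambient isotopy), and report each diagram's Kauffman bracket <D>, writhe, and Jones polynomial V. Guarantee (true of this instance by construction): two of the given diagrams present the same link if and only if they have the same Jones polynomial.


grouping into links: {D1} | {D2, D4} | {D3}
V(D1) = 1  (w 0, c 14, <D> = 1)
V(D2) = -q^-3 + 2q^-2 - 2q^-1 + 3 - 2q + 2q^2 - q^3  (w +2, c 14, <D> = -A^-6 + 2A^-2 - 2A^2 + 3A^6 - 2A^10 + 2A^14 - A^18)
V(D3) = -q^-6 + q^-5 - q^-4 + 2q^-3 - q^-2 + q^-1  (w -6, c 12, <D> = A^-14 - A^-10 + 2A^-6 - A^-2 + A^2 - A^6)
D4 (bracket -A^-6 + 2A^-2 - 2A^2 + 3A^6 - 2A^10 + 2A^14 - A^18; 12 crossings at w = +2): V = -q^-3 + 2q^-2 - 2q^-1 + 3 - 2q + 2q^2 - q^3
key observation: 3 values of V(q) split the 4 diagrams


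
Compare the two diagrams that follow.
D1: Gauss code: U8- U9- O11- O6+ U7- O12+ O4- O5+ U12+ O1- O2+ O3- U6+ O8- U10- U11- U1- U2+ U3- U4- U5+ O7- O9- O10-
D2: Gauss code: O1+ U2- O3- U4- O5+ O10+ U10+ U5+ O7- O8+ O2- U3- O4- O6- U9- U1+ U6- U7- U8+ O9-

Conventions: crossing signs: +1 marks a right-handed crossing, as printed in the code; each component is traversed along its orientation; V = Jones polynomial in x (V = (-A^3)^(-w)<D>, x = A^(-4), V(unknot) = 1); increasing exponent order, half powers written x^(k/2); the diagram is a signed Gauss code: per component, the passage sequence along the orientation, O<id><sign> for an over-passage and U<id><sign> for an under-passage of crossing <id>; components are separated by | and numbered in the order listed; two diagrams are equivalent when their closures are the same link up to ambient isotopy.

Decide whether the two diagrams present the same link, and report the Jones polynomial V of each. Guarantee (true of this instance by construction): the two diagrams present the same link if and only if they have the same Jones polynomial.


equivalent: no
D1 (bracket A^-8 - A^-4 + 2 - A^4 + A^8 - A^12; 12 crossings at w = -4): V = -x^-6 + x^-5 - x^-4 + 2x^-3 - x^-2 + x^-1
V(D2) = -x^-4 + x^-3 + x^-1  [10 crossings, <D> = A^-2 + A^6 - A^10, w = -2]
observation: 2 classes among 2 diagrams; unequal V(x) rules out equality


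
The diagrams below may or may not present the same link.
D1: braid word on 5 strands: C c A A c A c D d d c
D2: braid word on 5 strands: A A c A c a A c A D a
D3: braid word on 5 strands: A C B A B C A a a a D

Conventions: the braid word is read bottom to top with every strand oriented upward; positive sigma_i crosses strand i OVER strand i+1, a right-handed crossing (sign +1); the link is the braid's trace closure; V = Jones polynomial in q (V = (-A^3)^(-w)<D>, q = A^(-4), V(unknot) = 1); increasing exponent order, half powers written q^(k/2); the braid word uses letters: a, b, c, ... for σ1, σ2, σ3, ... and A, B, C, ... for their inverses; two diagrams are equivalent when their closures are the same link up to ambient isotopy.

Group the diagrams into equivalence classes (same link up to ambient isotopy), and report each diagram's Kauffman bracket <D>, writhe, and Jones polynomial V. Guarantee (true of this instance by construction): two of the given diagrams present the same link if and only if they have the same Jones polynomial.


grouping into links: {D1, D2} | {D3}
V(D1) = q^(-7/2) - 2q^(-1/2) - 2q^(1/2) + q^(7/2)  (w +1, c 11, <D> = -A^-11 + 2A + 2A^5 - A^17)
D2 (bracket -A^-17 + 2A^-5 + 2A^-1 - A^11; 11 crossings at w = -1): V = q^(-7/2) - 2q^(-1/2) - 2q^(1/2) + q^(7/2)
D3 (bracket A^-13 + A^-5; 11 crossings at w = -5): V = -q^(-5/2) - q^(-1/2)
why: 2 classes among 3 diagrams; unequal V(q) rules out equality


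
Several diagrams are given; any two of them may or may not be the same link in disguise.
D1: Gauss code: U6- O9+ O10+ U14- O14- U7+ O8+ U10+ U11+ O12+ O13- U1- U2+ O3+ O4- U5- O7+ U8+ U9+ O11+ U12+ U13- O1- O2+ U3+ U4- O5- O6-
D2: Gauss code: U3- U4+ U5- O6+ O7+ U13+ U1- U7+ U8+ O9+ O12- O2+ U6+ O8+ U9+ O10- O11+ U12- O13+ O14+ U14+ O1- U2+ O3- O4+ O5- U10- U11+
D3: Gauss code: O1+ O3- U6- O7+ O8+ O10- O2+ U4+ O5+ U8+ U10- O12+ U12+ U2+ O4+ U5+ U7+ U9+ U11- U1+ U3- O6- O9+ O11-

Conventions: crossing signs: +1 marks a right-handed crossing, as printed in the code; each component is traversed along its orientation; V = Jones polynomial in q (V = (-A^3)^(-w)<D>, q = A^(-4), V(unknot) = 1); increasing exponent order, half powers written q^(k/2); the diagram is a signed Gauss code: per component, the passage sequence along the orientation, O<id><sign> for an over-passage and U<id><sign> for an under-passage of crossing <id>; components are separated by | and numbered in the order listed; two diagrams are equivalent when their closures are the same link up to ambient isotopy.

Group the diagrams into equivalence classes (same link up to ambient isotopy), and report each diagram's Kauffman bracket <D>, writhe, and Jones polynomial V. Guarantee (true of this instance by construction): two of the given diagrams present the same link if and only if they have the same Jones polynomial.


classes: {D1, D2, D3}
V(D1) = q + q^3 - q^4  [14 crossings, <D> = -A^-10 + A^-6 + A^2, w = +2]
D2 (bracket -A^-4 + 1 + A^8; 14 crossings at w = +4): V = q + q^3 - q^4
V(D3) = q + q^3 - q^4  (w +4, c 12, <D> = -A^-4 + 1 + A^8)
insight: one V(q) for all 3 diagrams — one class (guaranteed)


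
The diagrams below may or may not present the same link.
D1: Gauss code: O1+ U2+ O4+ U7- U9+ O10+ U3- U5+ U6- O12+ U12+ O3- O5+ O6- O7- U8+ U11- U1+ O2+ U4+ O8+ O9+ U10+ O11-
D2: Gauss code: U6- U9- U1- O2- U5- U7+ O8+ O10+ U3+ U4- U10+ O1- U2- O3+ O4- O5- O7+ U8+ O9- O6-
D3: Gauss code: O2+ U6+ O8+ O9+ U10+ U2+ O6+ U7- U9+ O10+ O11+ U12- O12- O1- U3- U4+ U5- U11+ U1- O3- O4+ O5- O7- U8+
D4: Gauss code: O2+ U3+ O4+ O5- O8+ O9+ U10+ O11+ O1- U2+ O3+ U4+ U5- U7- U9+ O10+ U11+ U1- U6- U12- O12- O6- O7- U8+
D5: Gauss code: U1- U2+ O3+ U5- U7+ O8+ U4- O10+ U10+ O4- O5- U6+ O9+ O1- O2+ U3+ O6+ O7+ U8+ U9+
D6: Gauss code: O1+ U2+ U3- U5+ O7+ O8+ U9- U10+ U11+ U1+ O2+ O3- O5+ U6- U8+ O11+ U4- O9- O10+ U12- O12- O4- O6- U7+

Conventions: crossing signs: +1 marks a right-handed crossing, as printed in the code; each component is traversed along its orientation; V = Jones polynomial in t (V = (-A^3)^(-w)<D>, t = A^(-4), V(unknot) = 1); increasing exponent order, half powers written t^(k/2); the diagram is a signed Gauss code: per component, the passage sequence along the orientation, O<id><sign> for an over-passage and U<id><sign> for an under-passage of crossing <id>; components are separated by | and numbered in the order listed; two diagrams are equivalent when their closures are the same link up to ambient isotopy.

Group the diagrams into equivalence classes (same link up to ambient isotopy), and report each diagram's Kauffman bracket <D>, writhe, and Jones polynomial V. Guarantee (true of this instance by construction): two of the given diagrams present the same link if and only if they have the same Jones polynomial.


equivalence classes: {D1, D3, D4, D5, D6} | {D2}
D1 (bracket -A^-12 + A^-8 - A^-4 + 2 - A^4 + A^8; 12 crossings at w = +4): V = t - t^2 + 2t^3 - t^4 + t^5 - t^6
V(D2) = 1  [10 crossings, <D> = A^-6, w = -2]
V(D3) = t - t^2 + 2t^3 - t^4 + t^5 - t^6  (w +2, c 12, <D> = -A^-18 + A^-14 - A^-10 + 2A^-6 - A^-2 + A^2)
V(D4) = t - t^2 + 2t^3 - t^4 + t^5 - t^6  (w +2, c 12, <D> = -A^-18 + A^-14 - A^-10 + 2A^-6 - A^-2 + A^2)
V(D5) = t - t^2 + 2t^3 - t^4 + t^5 - t^6  [10 crossings, <D> = -A^-12 + A^-8 - A^-4 + 2 - A^4 + A^8, w = +4]
V(D6) = t - t^2 + 2t^3 - t^4 + t^5 - t^6  [12 crossings, <D> = -A^-18 + A^-14 - A^-10 + 2A^-6 - A^-2 + A^2, w = +2]
key observation: comparing 6 Jones polynomials yields 2 groups


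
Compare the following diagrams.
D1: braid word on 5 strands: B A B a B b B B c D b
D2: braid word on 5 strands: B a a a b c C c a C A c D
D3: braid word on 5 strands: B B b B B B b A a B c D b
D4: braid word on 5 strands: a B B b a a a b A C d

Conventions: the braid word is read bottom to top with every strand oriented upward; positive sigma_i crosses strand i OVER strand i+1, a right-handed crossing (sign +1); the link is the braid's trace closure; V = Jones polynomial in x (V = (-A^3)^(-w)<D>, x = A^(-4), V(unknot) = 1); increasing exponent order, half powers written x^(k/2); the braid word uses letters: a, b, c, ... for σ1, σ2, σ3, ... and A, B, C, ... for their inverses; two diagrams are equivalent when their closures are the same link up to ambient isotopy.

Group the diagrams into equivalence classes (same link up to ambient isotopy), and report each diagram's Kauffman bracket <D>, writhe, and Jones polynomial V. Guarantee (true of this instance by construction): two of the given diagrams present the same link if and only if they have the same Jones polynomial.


classes: {D1} | {D2, D4} | {D3}
V(D1) = -x^(-5/2) - x^(-1/2)  [11 crossings, <D> = A^-7 + A, w = -3]
V(D2) = -x^(1/2) - x^(3/2) - x^(5/2) + x^(9/2)  (w +3, c 13, <D> = -A^-9 + A^-1 + A^3 + A^7)
D3 (bracket A^-7 + A^-3 + A - A^9; 13 crossings at w = -3): V = x^(-9/2) - x^(-5/2) - x^(-3/2) - x^(-1/2)
V(D4) = -x^(1/2) - x^(3/2) - x^(5/2) + x^(9/2)  (w +3, c 11, <D> = -A^-9 + A^-1 + A^3 + A^7)
note: 3 values of V(x) split the 4 diagrams


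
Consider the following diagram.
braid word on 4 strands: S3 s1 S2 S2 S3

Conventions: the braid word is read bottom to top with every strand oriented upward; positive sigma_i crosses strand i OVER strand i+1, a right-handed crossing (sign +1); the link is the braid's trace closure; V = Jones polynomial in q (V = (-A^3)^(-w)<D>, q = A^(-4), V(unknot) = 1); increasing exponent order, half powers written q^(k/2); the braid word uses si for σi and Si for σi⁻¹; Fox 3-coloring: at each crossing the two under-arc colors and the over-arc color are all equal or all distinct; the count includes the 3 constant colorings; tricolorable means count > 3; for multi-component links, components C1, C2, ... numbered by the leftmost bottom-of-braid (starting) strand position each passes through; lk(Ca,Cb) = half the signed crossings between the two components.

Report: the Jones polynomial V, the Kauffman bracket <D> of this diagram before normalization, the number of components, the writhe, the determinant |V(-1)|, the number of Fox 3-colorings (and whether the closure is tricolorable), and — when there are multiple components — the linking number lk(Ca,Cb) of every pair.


V(q) = q^-5 + 2q^-3 + q^-1
bracket: -A^-5 - 2A^3 - A^11, w = -3
3 components, writhe -3, over 5 crossings
lk(C1,C2) = 0
linking number lk(C1,C3) = -1
lk(C2,C3): -1
det 4, colorings 3 of 3^5 — not tricolorable
observation: span 4 respects span(V) <= c + mu - 1 = 7 for this 3-component diagram


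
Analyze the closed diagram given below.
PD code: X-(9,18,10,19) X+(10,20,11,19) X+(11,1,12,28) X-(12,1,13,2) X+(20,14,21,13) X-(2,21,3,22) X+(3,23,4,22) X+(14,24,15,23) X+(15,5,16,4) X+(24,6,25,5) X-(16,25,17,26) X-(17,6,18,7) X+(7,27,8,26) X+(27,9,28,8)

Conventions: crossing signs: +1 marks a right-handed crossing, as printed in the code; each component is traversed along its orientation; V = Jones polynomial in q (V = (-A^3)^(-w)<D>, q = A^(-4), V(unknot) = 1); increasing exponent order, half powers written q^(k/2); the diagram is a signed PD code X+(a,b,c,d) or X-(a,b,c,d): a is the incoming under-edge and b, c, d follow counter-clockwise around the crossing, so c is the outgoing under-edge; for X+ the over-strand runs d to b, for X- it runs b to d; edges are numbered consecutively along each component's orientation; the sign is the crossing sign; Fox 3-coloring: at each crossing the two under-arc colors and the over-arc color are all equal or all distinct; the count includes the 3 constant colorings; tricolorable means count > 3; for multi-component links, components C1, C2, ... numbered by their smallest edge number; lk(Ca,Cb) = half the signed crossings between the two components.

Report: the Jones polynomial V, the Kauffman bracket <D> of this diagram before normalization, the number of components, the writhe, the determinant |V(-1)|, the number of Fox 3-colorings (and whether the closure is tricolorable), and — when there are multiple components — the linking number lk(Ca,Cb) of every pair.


V(q) = q + q^3 - q^4
bracket: -A^-4 + 1 + A^8, w = +4
1 component, writhe +4, over 14 crossings
det 3, colorings 9 of 3^14 — tricolorable
observation: |V(-1)| = 3: so tricolorable, since 3 divides 3


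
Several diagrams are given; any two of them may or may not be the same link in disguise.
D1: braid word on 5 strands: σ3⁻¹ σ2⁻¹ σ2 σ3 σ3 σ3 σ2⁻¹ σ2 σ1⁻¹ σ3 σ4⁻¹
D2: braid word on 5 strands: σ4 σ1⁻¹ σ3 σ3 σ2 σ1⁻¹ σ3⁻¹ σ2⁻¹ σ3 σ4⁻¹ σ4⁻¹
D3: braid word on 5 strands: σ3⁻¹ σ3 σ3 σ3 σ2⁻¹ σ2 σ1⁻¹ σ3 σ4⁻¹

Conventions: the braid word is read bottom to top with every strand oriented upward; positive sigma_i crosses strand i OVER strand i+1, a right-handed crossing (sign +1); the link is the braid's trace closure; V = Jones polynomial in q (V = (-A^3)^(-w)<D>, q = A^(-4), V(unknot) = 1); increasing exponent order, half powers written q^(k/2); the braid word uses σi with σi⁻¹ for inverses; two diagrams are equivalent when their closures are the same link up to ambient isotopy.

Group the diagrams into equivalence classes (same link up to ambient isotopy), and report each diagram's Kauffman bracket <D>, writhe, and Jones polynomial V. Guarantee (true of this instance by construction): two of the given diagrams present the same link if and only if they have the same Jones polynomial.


grouping into links: {D1, D3} | {D2}
V(D1) = -q^(1/2) - q^(3/2) - q^(5/2) + q^(9/2)  (w +1, c 11, <D> = -A^-15 + A^-7 + A^-3 + A)
V(D2) = -q^(-3/2) + q^(-1/2) - 2q^(1/2) + q^(3/2) - 2q^(5/2) + q^(7/2)  [11 crossings, <D> = -A^-17 + 2A^-13 - A^-9 + 2A^-5 - A^-1 + A^3, w = -1]
V(D3) = -q^(1/2) - q^(3/2) - q^(5/2) + q^(9/2)  (w +1, c 9, <D> = -A^-15 + A^-7 + A^-3 + A)
key observation: 2 values of V(q) split the 3 diagrams


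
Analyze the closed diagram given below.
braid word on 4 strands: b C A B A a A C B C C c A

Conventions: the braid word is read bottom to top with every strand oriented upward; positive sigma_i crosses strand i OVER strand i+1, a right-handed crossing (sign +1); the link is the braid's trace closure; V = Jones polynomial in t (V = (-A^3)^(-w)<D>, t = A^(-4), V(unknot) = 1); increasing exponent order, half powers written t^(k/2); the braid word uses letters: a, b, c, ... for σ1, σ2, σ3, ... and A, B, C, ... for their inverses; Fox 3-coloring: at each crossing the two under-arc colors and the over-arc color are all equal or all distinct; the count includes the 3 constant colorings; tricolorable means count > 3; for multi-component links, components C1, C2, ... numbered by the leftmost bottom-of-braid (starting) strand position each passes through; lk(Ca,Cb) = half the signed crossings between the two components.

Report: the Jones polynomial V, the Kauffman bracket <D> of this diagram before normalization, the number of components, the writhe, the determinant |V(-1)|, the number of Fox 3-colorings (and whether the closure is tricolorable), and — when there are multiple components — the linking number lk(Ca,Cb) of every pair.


V(t) = t^-8 - 2t^-7 + t^-6 - 2t^-5 + 2t^-4 + t^-2
bracket: -A^-13 - 2A^-5 + 2A^-1 - A^3 + 2A^7 - A^11, w = -7
1 component, writhe -7, over 13 crossings
det 9, colorings 27 of 3^13 — tricolorable
observation: |V(-1)| = 9: so tricolorable, since 3 divides 9


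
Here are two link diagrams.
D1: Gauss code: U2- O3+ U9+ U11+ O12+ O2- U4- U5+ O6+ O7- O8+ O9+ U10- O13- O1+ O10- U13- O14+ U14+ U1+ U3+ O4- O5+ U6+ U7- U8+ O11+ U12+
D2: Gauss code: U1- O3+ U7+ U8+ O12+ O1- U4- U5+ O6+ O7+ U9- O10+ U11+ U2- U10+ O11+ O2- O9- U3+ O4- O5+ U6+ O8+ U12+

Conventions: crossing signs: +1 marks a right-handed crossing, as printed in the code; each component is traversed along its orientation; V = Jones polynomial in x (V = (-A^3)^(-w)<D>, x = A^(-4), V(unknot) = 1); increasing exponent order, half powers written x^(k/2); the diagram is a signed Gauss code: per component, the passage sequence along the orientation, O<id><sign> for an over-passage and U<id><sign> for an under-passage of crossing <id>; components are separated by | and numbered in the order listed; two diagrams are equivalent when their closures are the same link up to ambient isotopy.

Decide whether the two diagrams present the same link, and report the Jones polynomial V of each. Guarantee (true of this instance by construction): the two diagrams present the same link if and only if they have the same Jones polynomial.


equivalent: yes
D1 (bracket -A^-4 + 1 + A^8; 14 crossings at w = +4): V = x + x^3 - x^4
V(D2) = x + x^3 - x^4  (w +4, c 12, <D> = -A^-4 + 1 + A^8)
key observation: all 2 diagrams share one V(x), hence one class


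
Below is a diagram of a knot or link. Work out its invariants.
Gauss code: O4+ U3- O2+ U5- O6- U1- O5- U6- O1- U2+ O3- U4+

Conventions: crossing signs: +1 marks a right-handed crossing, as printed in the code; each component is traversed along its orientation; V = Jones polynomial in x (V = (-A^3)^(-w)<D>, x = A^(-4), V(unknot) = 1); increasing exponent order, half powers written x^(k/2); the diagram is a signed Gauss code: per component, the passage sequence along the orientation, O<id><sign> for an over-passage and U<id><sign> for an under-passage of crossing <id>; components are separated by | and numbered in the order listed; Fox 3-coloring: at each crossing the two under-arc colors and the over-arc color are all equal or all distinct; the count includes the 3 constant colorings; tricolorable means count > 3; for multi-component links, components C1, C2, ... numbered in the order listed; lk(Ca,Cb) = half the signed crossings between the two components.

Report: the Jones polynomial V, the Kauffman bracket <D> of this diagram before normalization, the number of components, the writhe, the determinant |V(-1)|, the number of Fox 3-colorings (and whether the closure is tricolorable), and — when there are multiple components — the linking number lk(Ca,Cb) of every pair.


V(x) = -x^-4 + x^-3 + x^-1
bracket: A^-2 + A^6 - A^10, w = -2
1 component, writhe -2, over 6 crossings
det 3, colorings 9 of 3^6 — tricolorable
observation: det 3 = |V(-1)|; divisible by 3, so tricolorable


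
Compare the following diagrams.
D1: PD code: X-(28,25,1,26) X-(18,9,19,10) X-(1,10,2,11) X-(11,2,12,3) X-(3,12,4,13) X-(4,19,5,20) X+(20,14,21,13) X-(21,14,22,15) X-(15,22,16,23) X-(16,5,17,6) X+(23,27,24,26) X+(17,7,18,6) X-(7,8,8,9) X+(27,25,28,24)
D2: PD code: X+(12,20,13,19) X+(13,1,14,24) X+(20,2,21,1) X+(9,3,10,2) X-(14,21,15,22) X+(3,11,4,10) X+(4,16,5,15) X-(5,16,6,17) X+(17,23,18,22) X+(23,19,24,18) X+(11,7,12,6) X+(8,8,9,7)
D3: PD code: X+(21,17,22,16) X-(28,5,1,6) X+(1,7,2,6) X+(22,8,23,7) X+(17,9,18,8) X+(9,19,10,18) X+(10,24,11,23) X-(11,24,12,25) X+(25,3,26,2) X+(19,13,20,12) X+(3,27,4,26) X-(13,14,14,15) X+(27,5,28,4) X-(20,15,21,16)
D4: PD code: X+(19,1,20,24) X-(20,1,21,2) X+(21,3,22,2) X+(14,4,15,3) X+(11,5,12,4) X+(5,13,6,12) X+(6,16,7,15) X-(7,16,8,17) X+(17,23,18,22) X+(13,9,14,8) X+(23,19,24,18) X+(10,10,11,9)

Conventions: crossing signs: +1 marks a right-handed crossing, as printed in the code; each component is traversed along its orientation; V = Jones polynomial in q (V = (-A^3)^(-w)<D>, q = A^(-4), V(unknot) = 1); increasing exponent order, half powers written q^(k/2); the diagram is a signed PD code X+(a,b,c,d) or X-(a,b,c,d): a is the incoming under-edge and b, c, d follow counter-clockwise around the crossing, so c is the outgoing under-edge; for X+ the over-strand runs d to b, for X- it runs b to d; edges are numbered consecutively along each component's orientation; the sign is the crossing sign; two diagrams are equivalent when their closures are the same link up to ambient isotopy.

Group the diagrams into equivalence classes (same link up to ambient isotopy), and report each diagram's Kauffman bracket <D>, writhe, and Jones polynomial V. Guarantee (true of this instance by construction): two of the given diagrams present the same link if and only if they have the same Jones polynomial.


equivalence classes: {D1} | {D2, D3, D4}
D1 (bracket A^-10 + A^-2 - A^2 + A^6 - A^10; 14 crossings at w = -6): V = -q^-7 + q^-6 - q^-5 + q^-4 + q^-2
V(D2) = q^2 + 2q^4 - 2q^5 + q^6 - 2q^7 + q^8  [12 crossings, <D> = A^-8 - 2A^-4 + 1 - 2A^4 + 2A^8 + A^16, w = +8]
V(D3) = q^2 + 2q^4 - 2q^5 + q^6 - 2q^7 + q^8  [14 crossings, <D> = A^-14 - 2A^-10 + A^-6 - 2A^-2 + 2A^2 + A^10, w = +6]
D4 (bracket A^-8 - 2A^-4 + 1 - 2A^4 + 2A^8 + A^16; 12 crossings at w = +8): V = q^2 + 2q^4 - 2q^5 + q^6 - 2q^7 + q^8
observation: 2 classes among 4 diagrams; unequal V(q) rules out equality


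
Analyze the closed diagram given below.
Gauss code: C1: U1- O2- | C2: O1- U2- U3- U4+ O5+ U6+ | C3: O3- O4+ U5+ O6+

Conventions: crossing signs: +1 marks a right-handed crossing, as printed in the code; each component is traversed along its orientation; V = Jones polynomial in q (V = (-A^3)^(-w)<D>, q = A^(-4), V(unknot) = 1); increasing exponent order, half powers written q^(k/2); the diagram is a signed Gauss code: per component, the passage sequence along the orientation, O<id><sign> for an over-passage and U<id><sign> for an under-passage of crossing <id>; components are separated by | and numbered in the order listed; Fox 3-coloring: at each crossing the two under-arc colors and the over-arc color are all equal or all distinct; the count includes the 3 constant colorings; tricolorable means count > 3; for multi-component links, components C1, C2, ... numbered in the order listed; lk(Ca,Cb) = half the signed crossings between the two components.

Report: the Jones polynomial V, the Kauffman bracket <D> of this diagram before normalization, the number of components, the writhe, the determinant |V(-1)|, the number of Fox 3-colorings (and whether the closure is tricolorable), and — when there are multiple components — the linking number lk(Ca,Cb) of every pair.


Jones polynomial: V(q) = q^-2 + 2 + q^2
<D> = A^-8 + 2 + A^8; writhe 0
components 3, writhe 0 (6 crossings)
linking number lk(C1,C2) = -1
lk(C1,C3): 0
lk(C2,C3) = +1
3-colorings: 3 of 3^6, det 4 — not tricolorable
note: span 4 respects span(V) <= c + mu - 1 = 8 for this 3-component diagram
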